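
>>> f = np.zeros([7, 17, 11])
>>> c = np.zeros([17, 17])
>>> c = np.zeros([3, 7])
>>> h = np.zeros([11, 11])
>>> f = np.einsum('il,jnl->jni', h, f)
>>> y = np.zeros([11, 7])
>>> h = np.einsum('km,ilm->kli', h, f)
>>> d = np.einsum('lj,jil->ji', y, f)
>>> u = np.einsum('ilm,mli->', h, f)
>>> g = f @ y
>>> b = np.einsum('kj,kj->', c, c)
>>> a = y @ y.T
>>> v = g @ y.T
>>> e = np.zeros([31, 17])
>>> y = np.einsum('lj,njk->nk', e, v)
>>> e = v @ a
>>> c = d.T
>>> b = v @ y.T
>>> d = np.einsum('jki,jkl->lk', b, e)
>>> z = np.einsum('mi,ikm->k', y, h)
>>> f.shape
(7, 17, 11)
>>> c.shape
(17, 7)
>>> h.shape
(11, 17, 7)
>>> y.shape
(7, 11)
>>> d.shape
(11, 17)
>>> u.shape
()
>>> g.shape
(7, 17, 7)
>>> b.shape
(7, 17, 7)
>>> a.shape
(11, 11)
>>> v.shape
(7, 17, 11)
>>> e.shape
(7, 17, 11)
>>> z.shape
(17,)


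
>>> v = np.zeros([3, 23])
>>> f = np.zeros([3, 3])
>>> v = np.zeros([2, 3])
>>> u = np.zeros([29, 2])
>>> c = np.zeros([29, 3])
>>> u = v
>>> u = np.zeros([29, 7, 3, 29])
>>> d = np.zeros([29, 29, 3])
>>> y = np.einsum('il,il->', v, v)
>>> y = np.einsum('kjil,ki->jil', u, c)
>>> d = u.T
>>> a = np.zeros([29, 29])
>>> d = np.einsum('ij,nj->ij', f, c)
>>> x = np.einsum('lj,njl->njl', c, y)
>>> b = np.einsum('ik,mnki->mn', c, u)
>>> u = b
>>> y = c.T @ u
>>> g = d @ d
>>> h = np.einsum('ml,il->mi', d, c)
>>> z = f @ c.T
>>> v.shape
(2, 3)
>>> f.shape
(3, 3)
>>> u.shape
(29, 7)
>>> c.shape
(29, 3)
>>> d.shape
(3, 3)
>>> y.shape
(3, 7)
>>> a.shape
(29, 29)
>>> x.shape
(7, 3, 29)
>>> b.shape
(29, 7)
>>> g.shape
(3, 3)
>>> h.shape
(3, 29)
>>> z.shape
(3, 29)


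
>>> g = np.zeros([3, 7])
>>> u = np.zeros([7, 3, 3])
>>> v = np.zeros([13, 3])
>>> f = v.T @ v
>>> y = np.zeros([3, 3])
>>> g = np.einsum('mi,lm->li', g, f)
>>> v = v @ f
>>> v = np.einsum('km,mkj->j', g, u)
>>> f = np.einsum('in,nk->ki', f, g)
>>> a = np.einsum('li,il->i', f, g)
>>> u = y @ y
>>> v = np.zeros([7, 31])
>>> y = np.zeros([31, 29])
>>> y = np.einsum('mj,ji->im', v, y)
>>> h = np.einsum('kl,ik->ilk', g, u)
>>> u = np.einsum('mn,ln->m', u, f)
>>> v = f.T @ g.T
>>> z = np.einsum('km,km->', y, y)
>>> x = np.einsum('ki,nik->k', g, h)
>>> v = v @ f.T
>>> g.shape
(3, 7)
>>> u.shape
(3,)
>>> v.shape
(3, 7)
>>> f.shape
(7, 3)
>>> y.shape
(29, 7)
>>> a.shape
(3,)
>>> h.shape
(3, 7, 3)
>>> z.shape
()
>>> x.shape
(3,)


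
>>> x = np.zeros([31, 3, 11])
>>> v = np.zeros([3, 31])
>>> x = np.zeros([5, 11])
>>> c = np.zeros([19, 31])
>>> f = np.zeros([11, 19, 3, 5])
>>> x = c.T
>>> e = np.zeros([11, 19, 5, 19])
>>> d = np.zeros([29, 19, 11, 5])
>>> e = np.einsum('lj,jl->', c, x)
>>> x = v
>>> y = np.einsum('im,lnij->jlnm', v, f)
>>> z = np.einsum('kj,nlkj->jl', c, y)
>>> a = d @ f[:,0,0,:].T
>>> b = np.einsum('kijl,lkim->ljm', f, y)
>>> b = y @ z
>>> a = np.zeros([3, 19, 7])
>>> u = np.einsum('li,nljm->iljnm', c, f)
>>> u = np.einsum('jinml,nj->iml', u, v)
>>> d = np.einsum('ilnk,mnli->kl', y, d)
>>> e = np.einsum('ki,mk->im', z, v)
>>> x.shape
(3, 31)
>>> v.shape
(3, 31)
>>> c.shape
(19, 31)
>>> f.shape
(11, 19, 3, 5)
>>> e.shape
(11, 3)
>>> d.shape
(31, 11)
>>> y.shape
(5, 11, 19, 31)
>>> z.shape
(31, 11)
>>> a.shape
(3, 19, 7)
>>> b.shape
(5, 11, 19, 11)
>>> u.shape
(19, 11, 5)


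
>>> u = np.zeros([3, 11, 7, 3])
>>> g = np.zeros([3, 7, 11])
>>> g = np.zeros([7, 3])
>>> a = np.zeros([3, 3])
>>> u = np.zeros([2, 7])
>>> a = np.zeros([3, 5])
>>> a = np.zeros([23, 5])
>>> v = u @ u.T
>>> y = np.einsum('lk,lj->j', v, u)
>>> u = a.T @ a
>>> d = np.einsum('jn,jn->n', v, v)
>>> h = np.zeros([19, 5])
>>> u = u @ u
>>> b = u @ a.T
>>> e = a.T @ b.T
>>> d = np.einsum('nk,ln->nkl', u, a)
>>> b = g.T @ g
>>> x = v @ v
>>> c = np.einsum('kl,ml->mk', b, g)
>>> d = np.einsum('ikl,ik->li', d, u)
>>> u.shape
(5, 5)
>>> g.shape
(7, 3)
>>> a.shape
(23, 5)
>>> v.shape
(2, 2)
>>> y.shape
(7,)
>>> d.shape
(23, 5)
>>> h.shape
(19, 5)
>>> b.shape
(3, 3)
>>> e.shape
(5, 5)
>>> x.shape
(2, 2)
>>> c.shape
(7, 3)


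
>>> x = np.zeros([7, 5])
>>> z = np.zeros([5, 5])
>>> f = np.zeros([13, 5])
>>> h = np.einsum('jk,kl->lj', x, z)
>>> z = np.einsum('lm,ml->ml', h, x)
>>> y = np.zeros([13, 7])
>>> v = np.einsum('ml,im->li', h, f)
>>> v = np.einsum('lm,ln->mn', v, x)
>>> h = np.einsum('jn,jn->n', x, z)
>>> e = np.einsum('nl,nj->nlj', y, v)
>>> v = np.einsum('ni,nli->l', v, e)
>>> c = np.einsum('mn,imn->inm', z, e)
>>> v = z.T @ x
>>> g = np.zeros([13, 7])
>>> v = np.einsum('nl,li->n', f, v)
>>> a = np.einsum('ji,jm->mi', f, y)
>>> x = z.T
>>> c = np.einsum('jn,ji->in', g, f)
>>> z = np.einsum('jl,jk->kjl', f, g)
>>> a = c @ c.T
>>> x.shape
(5, 7)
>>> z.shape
(7, 13, 5)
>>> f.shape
(13, 5)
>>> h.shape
(5,)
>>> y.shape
(13, 7)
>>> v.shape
(13,)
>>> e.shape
(13, 7, 5)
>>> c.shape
(5, 7)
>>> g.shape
(13, 7)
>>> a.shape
(5, 5)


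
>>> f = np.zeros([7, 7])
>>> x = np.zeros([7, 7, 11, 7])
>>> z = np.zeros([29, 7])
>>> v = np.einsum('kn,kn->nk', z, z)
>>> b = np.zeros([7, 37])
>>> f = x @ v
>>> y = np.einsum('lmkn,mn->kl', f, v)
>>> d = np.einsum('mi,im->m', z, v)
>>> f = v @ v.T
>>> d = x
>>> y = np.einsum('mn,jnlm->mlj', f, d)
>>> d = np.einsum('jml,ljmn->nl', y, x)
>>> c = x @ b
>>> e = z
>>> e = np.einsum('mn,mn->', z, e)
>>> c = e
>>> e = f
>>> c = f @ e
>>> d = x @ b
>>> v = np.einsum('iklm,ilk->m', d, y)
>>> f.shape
(7, 7)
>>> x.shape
(7, 7, 11, 7)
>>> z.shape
(29, 7)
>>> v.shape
(37,)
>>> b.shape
(7, 37)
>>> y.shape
(7, 11, 7)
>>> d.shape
(7, 7, 11, 37)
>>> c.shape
(7, 7)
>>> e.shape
(7, 7)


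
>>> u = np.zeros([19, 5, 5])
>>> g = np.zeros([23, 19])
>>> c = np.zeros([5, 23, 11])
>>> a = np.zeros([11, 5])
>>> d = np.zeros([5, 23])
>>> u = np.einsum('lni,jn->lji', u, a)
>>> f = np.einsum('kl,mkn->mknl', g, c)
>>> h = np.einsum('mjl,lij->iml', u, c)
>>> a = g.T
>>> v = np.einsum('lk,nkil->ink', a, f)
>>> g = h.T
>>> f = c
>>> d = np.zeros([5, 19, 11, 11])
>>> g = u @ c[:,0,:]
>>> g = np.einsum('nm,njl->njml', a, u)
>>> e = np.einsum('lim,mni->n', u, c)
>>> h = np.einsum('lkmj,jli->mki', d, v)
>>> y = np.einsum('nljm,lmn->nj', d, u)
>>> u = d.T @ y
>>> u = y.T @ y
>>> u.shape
(11, 11)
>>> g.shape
(19, 11, 23, 5)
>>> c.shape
(5, 23, 11)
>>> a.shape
(19, 23)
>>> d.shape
(5, 19, 11, 11)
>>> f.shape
(5, 23, 11)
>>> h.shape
(11, 19, 23)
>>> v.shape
(11, 5, 23)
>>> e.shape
(23,)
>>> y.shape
(5, 11)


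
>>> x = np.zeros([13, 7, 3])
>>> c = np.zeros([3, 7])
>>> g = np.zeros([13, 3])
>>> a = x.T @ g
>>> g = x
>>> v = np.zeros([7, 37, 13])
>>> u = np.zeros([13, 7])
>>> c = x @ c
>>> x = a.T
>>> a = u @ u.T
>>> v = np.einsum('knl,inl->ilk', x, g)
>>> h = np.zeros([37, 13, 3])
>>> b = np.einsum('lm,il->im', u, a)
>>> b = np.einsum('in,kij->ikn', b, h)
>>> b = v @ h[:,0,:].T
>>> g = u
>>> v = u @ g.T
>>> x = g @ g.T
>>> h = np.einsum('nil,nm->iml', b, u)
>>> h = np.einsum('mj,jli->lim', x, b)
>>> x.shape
(13, 13)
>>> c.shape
(13, 7, 7)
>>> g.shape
(13, 7)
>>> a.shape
(13, 13)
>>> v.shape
(13, 13)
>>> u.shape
(13, 7)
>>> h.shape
(3, 37, 13)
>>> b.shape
(13, 3, 37)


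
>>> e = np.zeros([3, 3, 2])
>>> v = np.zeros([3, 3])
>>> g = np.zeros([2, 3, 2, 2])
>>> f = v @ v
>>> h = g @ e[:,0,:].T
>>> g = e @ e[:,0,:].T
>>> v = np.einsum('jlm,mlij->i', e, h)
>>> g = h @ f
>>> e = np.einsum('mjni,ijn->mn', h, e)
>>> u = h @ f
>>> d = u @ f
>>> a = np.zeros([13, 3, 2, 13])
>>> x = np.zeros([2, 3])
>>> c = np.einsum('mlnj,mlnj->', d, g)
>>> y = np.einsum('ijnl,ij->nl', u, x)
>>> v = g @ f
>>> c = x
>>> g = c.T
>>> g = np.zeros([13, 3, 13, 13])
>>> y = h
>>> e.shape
(2, 2)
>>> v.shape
(2, 3, 2, 3)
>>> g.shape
(13, 3, 13, 13)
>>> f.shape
(3, 3)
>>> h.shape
(2, 3, 2, 3)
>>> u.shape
(2, 3, 2, 3)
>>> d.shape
(2, 3, 2, 3)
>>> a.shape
(13, 3, 2, 13)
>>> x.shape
(2, 3)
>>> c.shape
(2, 3)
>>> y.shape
(2, 3, 2, 3)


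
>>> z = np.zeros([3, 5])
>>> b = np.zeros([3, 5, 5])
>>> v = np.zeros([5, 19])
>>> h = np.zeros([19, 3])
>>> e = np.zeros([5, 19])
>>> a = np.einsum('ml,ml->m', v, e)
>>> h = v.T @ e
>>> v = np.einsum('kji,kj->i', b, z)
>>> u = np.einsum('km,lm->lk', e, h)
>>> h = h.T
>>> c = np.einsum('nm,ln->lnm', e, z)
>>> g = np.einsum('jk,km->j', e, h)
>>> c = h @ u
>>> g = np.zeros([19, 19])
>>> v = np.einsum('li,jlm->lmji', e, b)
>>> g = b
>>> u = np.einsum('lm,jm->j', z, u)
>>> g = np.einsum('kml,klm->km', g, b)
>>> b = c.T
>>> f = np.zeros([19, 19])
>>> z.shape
(3, 5)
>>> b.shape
(5, 19)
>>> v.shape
(5, 5, 3, 19)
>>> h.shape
(19, 19)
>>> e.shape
(5, 19)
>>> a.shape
(5,)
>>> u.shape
(19,)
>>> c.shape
(19, 5)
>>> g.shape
(3, 5)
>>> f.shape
(19, 19)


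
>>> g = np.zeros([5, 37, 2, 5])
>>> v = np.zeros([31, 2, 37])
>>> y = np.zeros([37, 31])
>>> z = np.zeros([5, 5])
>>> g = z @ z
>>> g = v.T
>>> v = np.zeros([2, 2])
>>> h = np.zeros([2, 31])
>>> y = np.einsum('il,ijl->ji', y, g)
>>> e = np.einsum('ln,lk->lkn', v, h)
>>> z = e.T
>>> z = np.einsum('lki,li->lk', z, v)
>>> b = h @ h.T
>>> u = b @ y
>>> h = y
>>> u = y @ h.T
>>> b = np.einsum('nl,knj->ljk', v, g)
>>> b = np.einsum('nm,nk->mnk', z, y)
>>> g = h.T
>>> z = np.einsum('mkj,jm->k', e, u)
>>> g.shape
(37, 2)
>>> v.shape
(2, 2)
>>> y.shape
(2, 37)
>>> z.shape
(31,)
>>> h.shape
(2, 37)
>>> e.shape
(2, 31, 2)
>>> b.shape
(31, 2, 37)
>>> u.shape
(2, 2)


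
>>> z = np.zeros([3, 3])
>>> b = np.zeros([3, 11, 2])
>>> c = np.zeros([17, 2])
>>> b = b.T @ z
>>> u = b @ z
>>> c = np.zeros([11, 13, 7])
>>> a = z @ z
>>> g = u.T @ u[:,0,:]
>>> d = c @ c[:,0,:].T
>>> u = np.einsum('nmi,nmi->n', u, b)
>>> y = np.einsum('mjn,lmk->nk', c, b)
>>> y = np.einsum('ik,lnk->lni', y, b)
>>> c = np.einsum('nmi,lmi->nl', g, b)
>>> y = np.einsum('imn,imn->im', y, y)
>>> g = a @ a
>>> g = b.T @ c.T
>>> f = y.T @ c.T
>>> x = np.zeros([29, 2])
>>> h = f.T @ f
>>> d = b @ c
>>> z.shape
(3, 3)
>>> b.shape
(2, 11, 3)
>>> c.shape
(3, 2)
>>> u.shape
(2,)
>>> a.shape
(3, 3)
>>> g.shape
(3, 11, 3)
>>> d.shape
(2, 11, 2)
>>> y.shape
(2, 11)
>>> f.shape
(11, 3)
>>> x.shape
(29, 2)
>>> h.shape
(3, 3)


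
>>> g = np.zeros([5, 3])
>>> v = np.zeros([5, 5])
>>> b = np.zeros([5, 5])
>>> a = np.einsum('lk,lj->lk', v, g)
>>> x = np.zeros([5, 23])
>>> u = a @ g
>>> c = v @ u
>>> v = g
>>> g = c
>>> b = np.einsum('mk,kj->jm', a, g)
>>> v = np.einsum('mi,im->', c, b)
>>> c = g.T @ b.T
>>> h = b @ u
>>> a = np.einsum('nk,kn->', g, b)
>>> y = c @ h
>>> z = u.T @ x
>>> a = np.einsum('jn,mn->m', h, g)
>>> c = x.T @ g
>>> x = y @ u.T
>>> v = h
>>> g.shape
(5, 3)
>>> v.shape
(3, 3)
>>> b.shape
(3, 5)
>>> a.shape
(5,)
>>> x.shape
(3, 5)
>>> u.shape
(5, 3)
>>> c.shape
(23, 3)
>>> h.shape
(3, 3)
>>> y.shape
(3, 3)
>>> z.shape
(3, 23)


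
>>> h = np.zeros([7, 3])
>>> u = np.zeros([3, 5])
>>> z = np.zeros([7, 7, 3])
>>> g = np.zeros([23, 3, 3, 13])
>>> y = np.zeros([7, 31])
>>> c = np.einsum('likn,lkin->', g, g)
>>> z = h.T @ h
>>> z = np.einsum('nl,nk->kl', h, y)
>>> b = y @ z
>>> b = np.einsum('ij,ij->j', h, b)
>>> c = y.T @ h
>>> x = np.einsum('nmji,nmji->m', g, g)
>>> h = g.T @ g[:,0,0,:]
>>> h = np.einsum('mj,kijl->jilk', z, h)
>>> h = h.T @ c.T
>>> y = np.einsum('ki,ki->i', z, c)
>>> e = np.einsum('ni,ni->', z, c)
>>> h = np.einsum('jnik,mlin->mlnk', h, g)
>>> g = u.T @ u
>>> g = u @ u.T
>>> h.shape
(23, 3, 13, 31)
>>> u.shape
(3, 5)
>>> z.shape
(31, 3)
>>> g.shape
(3, 3)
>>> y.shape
(3,)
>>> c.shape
(31, 3)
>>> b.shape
(3,)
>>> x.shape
(3,)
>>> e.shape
()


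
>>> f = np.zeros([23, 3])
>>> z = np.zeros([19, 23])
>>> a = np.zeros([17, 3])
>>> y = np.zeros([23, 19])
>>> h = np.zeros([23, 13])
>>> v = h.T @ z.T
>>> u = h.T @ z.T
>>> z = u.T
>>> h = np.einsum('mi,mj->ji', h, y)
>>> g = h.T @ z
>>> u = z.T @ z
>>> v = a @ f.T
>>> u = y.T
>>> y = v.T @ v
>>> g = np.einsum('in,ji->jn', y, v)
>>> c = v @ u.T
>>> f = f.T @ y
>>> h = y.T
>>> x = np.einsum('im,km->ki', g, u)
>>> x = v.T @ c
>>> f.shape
(3, 23)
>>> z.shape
(19, 13)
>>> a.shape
(17, 3)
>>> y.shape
(23, 23)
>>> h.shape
(23, 23)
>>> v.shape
(17, 23)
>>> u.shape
(19, 23)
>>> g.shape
(17, 23)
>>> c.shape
(17, 19)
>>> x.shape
(23, 19)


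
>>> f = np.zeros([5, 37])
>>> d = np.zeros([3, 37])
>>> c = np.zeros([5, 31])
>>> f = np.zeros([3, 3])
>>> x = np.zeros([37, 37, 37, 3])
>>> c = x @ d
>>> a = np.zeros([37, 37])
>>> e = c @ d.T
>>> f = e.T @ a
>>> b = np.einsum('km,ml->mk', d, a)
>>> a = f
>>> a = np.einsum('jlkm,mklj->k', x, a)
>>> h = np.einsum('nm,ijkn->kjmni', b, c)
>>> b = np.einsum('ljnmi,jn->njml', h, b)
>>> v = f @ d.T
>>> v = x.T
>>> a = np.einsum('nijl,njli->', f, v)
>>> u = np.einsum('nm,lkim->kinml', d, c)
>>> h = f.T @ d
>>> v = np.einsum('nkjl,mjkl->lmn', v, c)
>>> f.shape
(3, 37, 37, 37)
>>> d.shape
(3, 37)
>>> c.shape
(37, 37, 37, 37)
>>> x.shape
(37, 37, 37, 3)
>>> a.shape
()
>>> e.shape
(37, 37, 37, 3)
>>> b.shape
(3, 37, 37, 37)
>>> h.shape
(37, 37, 37, 37)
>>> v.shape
(37, 37, 3)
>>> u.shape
(37, 37, 3, 37, 37)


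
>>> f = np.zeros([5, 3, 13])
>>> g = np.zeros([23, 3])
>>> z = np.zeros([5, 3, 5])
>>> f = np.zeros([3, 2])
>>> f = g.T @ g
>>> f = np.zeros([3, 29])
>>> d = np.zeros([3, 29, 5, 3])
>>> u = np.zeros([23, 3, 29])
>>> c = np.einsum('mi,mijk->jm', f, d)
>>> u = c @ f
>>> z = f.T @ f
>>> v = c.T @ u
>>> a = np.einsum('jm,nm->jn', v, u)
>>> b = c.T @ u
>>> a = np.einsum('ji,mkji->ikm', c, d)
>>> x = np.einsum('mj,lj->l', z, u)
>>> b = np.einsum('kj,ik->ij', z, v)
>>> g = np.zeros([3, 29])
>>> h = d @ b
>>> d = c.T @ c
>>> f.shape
(3, 29)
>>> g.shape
(3, 29)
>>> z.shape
(29, 29)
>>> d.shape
(3, 3)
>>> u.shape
(5, 29)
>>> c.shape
(5, 3)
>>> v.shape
(3, 29)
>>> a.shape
(3, 29, 3)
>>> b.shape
(3, 29)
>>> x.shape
(5,)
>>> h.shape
(3, 29, 5, 29)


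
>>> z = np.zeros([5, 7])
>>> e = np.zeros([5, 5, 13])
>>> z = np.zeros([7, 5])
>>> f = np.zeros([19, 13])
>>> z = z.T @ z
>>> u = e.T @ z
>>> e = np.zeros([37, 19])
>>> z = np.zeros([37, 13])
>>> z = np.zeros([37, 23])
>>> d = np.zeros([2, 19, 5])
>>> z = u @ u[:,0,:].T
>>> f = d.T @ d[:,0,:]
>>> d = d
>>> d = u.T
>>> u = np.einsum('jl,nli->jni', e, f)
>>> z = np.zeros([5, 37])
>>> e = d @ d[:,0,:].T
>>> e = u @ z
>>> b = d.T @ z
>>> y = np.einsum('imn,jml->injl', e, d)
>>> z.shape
(5, 37)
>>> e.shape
(37, 5, 37)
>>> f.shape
(5, 19, 5)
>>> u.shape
(37, 5, 5)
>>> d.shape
(5, 5, 13)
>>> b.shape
(13, 5, 37)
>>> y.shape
(37, 37, 5, 13)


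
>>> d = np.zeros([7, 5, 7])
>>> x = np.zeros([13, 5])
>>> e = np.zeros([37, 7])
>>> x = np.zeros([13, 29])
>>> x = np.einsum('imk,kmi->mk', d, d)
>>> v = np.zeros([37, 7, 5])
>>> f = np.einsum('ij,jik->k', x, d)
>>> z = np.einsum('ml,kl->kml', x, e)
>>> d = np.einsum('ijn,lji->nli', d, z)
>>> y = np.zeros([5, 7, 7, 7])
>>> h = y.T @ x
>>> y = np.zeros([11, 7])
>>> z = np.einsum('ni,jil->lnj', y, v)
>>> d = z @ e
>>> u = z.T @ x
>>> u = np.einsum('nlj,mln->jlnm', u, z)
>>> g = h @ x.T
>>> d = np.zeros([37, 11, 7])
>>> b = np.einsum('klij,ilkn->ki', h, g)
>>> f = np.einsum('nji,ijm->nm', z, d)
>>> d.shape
(37, 11, 7)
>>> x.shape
(5, 7)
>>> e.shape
(37, 7)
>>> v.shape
(37, 7, 5)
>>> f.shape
(5, 7)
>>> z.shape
(5, 11, 37)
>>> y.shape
(11, 7)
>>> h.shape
(7, 7, 7, 7)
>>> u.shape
(7, 11, 37, 5)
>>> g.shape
(7, 7, 7, 5)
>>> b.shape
(7, 7)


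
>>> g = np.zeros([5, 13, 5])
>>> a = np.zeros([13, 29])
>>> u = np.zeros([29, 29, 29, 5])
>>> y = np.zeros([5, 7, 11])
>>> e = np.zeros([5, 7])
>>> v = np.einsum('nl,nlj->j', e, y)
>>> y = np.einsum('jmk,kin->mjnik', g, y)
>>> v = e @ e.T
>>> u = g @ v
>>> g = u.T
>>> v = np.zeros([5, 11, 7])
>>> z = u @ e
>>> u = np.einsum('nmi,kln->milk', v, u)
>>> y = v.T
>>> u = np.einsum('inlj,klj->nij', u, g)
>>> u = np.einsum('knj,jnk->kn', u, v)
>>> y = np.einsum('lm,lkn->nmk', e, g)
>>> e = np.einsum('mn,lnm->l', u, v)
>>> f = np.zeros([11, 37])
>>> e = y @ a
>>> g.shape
(5, 13, 5)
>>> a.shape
(13, 29)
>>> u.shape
(7, 11)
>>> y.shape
(5, 7, 13)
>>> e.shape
(5, 7, 29)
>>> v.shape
(5, 11, 7)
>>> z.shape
(5, 13, 7)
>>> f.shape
(11, 37)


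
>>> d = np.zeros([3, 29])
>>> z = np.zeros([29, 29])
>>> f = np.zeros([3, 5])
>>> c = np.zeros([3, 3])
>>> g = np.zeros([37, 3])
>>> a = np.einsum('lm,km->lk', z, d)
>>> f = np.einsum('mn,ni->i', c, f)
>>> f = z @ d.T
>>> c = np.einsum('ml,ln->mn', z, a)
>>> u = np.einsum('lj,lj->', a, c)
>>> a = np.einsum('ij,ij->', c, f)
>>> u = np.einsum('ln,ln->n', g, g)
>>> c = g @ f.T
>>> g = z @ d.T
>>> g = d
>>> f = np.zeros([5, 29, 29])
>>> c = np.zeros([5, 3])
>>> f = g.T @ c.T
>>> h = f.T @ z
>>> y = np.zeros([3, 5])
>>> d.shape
(3, 29)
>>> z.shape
(29, 29)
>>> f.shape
(29, 5)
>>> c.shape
(5, 3)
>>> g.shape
(3, 29)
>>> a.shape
()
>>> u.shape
(3,)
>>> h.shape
(5, 29)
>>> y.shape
(3, 5)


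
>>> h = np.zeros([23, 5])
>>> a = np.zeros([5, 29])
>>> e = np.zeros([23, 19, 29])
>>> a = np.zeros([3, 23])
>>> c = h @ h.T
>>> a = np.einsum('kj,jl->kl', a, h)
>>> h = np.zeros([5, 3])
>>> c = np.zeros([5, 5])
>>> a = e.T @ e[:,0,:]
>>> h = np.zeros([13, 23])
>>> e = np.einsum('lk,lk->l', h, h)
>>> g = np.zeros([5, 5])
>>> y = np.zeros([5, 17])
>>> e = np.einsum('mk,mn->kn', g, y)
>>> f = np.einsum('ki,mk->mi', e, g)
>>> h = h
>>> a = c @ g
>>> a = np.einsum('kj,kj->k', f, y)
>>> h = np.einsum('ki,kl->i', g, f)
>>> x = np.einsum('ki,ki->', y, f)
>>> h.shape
(5,)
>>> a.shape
(5,)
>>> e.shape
(5, 17)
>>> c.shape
(5, 5)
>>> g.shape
(5, 5)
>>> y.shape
(5, 17)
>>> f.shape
(5, 17)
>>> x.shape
()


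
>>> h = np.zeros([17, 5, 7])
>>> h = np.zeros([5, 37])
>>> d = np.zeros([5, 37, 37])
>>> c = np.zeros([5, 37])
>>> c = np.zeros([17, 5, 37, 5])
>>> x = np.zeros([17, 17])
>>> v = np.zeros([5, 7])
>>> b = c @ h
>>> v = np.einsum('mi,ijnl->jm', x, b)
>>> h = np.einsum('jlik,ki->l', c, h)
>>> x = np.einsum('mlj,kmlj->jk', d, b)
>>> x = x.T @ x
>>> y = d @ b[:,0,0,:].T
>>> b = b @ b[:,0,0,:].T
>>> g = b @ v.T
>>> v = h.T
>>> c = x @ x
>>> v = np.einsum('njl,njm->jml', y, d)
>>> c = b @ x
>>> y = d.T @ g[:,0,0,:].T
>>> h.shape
(5,)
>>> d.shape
(5, 37, 37)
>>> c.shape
(17, 5, 37, 17)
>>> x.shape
(17, 17)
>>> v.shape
(37, 37, 17)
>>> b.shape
(17, 5, 37, 17)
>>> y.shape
(37, 37, 17)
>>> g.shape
(17, 5, 37, 5)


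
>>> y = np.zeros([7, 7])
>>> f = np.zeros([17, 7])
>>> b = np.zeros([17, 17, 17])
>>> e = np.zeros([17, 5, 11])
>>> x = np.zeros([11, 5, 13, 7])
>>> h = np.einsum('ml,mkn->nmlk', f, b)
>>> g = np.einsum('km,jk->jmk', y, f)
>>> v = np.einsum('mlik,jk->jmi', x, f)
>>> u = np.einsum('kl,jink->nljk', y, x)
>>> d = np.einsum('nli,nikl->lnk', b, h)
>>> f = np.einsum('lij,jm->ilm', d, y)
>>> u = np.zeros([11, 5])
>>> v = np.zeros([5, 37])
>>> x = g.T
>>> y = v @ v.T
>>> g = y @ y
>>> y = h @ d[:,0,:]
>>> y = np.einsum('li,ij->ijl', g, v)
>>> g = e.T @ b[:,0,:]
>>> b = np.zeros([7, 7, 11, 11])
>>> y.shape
(5, 37, 5)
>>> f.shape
(17, 17, 7)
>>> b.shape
(7, 7, 11, 11)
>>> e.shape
(17, 5, 11)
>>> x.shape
(7, 7, 17)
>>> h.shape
(17, 17, 7, 17)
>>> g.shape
(11, 5, 17)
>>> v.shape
(5, 37)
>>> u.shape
(11, 5)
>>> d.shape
(17, 17, 7)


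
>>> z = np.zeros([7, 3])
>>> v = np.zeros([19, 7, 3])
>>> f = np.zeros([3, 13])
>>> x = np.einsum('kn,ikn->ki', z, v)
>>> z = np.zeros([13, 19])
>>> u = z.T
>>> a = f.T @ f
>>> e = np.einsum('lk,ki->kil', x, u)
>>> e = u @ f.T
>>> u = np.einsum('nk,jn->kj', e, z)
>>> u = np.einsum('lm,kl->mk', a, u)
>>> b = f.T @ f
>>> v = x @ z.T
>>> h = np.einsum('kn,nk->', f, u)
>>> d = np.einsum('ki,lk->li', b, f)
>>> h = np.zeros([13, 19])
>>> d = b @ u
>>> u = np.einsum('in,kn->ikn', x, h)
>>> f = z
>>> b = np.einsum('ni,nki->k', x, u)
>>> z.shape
(13, 19)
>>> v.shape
(7, 13)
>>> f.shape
(13, 19)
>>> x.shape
(7, 19)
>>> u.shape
(7, 13, 19)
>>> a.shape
(13, 13)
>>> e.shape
(19, 3)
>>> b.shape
(13,)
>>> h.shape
(13, 19)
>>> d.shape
(13, 3)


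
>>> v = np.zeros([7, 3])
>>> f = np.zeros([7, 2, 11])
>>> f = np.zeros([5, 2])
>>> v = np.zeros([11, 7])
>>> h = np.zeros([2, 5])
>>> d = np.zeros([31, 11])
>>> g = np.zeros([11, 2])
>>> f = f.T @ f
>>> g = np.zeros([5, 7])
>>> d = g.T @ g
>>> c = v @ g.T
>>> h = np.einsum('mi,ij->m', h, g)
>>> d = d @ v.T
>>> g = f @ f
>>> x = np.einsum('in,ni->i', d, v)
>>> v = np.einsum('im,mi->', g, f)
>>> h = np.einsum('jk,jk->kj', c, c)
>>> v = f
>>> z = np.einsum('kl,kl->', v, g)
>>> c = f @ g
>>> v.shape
(2, 2)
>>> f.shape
(2, 2)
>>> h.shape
(5, 11)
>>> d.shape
(7, 11)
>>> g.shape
(2, 2)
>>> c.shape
(2, 2)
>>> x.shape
(7,)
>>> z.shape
()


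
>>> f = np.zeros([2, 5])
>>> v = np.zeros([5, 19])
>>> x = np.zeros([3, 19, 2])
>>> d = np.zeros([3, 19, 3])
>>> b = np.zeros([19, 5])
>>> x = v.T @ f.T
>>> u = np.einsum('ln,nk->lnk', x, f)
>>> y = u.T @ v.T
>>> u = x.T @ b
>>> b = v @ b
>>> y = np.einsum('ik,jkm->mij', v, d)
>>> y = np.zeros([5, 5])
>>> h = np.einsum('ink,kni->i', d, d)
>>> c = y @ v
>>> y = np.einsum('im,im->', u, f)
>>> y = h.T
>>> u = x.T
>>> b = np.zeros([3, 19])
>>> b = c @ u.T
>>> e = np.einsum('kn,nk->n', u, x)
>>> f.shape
(2, 5)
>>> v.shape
(5, 19)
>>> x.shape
(19, 2)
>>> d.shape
(3, 19, 3)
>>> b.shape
(5, 2)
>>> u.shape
(2, 19)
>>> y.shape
(3,)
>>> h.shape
(3,)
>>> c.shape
(5, 19)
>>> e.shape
(19,)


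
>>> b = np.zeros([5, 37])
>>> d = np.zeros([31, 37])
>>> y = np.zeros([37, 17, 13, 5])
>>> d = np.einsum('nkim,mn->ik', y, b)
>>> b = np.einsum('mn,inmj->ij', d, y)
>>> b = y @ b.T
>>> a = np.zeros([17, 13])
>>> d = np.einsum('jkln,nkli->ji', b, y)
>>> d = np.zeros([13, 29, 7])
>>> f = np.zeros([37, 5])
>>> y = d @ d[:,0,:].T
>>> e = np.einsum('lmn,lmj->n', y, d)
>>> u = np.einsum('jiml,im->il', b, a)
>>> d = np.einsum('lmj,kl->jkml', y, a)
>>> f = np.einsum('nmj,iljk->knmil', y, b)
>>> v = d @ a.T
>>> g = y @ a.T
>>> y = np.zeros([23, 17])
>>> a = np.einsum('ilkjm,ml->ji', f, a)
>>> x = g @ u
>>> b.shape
(37, 17, 13, 37)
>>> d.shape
(13, 17, 29, 13)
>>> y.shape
(23, 17)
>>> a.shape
(37, 37)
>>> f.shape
(37, 13, 29, 37, 17)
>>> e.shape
(13,)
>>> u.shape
(17, 37)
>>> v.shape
(13, 17, 29, 17)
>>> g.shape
(13, 29, 17)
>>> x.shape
(13, 29, 37)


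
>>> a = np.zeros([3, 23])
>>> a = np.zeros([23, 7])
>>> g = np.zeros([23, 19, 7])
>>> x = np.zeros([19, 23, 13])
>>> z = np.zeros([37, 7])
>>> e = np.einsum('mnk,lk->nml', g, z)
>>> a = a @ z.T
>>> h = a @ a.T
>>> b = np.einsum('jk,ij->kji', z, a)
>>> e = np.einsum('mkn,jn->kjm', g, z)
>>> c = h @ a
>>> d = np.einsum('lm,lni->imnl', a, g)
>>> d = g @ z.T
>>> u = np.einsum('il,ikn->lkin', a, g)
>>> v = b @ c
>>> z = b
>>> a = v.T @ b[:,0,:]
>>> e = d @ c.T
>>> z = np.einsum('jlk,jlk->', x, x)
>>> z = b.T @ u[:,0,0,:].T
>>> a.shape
(37, 37, 23)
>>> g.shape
(23, 19, 7)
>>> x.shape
(19, 23, 13)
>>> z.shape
(23, 37, 37)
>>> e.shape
(23, 19, 23)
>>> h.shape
(23, 23)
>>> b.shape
(7, 37, 23)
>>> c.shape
(23, 37)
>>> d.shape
(23, 19, 37)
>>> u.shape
(37, 19, 23, 7)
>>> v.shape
(7, 37, 37)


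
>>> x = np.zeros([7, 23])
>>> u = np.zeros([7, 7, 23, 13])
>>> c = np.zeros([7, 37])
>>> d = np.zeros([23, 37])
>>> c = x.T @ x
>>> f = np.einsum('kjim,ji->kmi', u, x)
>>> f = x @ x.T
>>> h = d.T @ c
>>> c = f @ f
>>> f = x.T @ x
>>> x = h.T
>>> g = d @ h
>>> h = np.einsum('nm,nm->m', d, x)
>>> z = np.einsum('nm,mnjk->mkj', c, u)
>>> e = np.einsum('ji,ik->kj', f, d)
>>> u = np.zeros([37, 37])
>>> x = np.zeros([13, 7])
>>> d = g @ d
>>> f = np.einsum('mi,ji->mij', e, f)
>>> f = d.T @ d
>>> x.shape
(13, 7)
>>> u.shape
(37, 37)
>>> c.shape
(7, 7)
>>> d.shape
(23, 37)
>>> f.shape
(37, 37)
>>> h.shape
(37,)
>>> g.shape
(23, 23)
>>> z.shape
(7, 13, 23)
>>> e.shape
(37, 23)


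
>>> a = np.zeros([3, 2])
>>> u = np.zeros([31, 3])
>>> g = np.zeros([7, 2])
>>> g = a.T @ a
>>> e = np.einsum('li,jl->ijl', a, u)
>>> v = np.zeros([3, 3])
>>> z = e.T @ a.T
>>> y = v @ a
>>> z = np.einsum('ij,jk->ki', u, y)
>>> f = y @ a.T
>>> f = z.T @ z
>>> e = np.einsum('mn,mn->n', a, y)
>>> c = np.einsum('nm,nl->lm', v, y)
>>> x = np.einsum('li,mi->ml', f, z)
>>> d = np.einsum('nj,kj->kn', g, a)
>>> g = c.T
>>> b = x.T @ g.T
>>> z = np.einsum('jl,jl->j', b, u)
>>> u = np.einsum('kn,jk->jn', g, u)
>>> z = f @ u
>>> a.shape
(3, 2)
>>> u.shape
(31, 2)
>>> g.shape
(3, 2)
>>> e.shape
(2,)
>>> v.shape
(3, 3)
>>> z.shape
(31, 2)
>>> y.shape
(3, 2)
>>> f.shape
(31, 31)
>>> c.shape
(2, 3)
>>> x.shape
(2, 31)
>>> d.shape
(3, 2)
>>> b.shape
(31, 3)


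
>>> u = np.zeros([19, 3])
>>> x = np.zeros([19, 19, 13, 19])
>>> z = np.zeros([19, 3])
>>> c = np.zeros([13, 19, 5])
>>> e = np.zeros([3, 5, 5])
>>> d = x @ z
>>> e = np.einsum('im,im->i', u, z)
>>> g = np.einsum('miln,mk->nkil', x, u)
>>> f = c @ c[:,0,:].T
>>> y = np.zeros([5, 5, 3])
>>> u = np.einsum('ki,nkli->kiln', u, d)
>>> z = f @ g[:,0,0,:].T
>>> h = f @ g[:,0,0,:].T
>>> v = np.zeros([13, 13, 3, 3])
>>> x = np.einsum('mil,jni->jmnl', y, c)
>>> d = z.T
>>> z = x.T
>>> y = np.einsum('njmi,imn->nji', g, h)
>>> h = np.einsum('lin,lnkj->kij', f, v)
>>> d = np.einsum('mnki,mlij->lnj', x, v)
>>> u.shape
(19, 3, 13, 19)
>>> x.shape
(13, 5, 19, 3)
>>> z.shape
(3, 19, 5, 13)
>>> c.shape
(13, 19, 5)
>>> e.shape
(19,)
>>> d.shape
(13, 5, 3)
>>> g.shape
(19, 3, 19, 13)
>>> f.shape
(13, 19, 13)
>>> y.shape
(19, 3, 13)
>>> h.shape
(3, 19, 3)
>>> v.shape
(13, 13, 3, 3)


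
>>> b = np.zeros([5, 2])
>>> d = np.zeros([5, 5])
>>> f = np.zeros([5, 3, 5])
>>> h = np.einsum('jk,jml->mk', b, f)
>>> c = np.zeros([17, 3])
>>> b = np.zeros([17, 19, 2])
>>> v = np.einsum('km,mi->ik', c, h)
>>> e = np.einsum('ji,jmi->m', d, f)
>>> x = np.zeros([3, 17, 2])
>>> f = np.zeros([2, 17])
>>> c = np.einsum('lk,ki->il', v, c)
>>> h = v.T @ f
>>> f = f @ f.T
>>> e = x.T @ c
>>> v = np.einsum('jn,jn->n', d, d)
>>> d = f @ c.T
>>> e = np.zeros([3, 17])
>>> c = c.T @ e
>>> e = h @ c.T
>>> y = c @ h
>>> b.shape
(17, 19, 2)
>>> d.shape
(2, 3)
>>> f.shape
(2, 2)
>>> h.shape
(17, 17)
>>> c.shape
(2, 17)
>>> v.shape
(5,)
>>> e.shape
(17, 2)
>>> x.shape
(3, 17, 2)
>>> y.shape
(2, 17)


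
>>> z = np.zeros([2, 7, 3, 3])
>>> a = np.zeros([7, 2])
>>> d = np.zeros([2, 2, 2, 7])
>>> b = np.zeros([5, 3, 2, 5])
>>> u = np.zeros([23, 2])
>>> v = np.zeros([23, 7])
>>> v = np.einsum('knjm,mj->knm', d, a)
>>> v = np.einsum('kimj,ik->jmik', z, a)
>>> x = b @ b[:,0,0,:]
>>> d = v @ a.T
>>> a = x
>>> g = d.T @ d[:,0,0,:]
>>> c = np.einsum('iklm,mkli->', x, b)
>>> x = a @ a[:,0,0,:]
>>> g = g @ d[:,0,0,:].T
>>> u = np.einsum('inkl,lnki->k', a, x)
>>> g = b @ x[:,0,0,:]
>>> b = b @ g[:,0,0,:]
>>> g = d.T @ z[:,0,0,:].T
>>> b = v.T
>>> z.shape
(2, 7, 3, 3)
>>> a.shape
(5, 3, 2, 5)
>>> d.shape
(3, 3, 7, 7)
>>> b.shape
(2, 7, 3, 3)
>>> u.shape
(2,)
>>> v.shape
(3, 3, 7, 2)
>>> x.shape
(5, 3, 2, 5)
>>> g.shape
(7, 7, 3, 2)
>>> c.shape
()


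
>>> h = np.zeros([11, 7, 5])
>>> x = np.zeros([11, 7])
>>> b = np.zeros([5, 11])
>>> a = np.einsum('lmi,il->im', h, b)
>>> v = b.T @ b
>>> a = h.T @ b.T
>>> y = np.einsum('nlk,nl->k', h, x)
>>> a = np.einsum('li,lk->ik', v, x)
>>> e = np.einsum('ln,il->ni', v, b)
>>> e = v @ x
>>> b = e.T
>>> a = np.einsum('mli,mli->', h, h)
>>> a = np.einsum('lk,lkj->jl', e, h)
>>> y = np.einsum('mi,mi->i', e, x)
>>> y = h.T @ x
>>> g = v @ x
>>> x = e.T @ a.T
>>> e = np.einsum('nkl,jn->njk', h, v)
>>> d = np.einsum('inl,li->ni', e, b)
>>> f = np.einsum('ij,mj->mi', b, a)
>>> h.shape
(11, 7, 5)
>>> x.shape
(7, 5)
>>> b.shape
(7, 11)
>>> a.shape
(5, 11)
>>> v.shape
(11, 11)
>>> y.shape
(5, 7, 7)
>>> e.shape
(11, 11, 7)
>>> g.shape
(11, 7)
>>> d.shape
(11, 11)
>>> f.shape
(5, 7)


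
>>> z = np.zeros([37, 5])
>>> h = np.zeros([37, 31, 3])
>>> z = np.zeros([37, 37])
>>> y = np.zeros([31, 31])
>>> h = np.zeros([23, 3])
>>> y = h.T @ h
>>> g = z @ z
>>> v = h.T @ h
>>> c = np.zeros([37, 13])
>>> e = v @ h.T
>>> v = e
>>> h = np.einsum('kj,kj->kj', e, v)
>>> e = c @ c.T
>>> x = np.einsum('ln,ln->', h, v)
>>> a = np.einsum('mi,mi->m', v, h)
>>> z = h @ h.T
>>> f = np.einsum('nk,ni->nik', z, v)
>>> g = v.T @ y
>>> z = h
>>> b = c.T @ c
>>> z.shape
(3, 23)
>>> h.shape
(3, 23)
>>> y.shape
(3, 3)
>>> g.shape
(23, 3)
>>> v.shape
(3, 23)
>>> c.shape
(37, 13)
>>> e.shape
(37, 37)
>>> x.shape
()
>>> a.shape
(3,)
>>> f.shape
(3, 23, 3)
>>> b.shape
(13, 13)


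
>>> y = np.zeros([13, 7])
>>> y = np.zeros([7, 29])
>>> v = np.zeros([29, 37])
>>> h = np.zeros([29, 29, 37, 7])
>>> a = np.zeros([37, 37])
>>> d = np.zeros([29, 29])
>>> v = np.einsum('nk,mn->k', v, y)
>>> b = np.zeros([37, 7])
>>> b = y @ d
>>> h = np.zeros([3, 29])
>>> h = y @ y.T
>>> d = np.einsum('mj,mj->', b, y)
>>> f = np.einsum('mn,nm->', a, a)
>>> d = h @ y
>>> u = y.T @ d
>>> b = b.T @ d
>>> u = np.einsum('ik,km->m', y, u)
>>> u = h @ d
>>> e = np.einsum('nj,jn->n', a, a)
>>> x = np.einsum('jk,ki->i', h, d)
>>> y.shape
(7, 29)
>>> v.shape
(37,)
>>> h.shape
(7, 7)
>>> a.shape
(37, 37)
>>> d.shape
(7, 29)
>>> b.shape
(29, 29)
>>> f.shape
()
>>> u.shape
(7, 29)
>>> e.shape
(37,)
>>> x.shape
(29,)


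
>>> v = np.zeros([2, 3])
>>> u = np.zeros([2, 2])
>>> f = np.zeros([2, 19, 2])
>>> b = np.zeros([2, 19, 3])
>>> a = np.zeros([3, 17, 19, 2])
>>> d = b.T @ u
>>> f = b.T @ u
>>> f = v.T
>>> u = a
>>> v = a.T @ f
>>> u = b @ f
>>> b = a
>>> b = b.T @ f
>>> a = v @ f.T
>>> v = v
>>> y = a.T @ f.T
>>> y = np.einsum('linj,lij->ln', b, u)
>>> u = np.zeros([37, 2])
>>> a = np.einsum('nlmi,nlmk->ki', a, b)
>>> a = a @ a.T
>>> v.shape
(2, 19, 17, 2)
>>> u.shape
(37, 2)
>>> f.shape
(3, 2)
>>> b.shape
(2, 19, 17, 2)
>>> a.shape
(2, 2)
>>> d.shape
(3, 19, 2)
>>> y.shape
(2, 17)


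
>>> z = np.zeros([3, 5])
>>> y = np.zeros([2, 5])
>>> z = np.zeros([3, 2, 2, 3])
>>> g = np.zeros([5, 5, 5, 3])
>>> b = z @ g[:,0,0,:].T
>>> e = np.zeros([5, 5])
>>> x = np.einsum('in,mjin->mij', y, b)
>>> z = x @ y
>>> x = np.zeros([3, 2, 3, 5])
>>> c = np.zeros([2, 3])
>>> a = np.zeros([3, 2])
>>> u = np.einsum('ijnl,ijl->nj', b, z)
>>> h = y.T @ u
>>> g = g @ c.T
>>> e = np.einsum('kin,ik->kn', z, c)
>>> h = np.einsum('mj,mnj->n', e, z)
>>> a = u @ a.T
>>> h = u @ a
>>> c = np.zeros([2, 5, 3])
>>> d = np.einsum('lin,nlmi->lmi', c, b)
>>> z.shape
(3, 2, 5)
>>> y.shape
(2, 5)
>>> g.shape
(5, 5, 5, 2)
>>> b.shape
(3, 2, 2, 5)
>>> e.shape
(3, 5)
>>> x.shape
(3, 2, 3, 5)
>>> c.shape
(2, 5, 3)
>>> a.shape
(2, 3)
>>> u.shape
(2, 2)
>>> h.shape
(2, 3)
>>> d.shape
(2, 2, 5)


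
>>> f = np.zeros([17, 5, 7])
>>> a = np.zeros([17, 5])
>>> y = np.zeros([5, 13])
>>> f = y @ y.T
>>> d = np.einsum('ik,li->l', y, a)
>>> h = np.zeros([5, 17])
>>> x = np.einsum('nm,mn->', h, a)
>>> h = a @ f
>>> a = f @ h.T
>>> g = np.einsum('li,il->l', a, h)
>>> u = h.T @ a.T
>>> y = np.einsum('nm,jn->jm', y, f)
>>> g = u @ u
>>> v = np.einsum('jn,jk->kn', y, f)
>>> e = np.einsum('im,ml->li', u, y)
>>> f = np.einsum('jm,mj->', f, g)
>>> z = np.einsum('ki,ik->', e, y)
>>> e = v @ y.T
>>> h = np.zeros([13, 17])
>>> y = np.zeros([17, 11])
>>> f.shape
()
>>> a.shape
(5, 17)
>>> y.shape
(17, 11)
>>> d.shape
(17,)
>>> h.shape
(13, 17)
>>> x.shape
()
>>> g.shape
(5, 5)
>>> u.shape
(5, 5)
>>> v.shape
(5, 13)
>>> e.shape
(5, 5)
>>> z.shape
()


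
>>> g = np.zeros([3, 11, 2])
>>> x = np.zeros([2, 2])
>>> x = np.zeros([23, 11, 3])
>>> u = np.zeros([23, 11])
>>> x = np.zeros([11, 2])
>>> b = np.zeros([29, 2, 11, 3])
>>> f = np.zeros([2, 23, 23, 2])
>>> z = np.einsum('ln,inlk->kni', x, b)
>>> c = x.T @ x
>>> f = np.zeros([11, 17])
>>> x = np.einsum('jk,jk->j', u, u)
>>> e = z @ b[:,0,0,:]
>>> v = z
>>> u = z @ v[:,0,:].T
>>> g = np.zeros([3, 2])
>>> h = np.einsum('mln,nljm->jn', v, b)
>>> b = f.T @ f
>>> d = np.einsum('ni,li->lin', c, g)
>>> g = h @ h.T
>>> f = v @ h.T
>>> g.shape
(11, 11)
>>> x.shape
(23,)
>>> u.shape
(3, 2, 3)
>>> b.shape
(17, 17)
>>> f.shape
(3, 2, 11)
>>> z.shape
(3, 2, 29)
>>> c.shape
(2, 2)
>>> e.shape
(3, 2, 3)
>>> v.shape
(3, 2, 29)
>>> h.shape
(11, 29)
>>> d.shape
(3, 2, 2)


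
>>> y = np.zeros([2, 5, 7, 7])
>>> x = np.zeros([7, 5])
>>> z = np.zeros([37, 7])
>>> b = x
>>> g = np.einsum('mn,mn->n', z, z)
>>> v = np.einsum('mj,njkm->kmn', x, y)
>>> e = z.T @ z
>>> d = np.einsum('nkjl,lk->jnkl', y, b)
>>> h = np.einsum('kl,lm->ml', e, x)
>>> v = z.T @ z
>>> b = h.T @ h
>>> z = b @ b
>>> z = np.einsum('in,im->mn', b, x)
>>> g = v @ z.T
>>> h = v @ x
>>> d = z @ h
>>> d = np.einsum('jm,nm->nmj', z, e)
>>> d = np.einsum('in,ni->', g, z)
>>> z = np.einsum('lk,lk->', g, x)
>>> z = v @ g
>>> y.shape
(2, 5, 7, 7)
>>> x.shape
(7, 5)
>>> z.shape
(7, 5)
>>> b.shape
(7, 7)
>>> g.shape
(7, 5)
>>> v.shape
(7, 7)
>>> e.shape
(7, 7)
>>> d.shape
()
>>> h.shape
(7, 5)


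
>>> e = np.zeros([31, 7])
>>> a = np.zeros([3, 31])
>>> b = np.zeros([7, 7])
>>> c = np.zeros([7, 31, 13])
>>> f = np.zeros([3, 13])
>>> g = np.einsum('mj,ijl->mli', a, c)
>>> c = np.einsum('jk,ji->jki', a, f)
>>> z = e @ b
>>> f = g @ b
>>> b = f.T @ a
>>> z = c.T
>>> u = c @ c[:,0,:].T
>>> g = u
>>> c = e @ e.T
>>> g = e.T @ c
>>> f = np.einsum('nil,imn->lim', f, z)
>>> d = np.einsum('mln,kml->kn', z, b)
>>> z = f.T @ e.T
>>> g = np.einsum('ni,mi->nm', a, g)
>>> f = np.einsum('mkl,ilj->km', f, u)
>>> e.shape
(31, 7)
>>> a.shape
(3, 31)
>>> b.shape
(7, 13, 31)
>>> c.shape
(31, 31)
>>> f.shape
(13, 7)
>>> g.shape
(3, 7)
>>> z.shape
(31, 13, 31)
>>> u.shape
(3, 31, 3)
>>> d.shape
(7, 3)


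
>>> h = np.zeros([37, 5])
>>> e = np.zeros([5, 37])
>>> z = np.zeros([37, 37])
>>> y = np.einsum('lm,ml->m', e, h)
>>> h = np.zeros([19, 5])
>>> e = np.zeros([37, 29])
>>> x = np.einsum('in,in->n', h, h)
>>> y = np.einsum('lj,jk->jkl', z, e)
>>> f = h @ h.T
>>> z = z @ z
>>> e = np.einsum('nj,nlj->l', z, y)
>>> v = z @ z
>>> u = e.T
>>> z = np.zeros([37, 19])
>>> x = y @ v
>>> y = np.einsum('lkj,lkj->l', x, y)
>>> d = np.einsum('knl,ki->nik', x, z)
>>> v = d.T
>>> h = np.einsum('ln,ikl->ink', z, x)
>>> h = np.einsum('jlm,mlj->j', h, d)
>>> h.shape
(37,)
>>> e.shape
(29,)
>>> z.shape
(37, 19)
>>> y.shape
(37,)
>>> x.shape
(37, 29, 37)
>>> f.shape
(19, 19)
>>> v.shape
(37, 19, 29)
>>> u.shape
(29,)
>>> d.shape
(29, 19, 37)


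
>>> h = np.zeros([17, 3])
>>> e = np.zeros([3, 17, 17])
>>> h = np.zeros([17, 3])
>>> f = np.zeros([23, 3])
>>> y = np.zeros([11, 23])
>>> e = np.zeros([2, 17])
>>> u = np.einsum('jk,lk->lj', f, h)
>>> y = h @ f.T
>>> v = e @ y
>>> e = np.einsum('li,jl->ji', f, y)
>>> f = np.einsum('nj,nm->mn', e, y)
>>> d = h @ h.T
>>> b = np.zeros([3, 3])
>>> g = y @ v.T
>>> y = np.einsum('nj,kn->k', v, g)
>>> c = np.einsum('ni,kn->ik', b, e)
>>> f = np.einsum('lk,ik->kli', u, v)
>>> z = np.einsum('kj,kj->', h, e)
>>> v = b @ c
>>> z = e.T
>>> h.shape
(17, 3)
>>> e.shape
(17, 3)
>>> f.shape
(23, 17, 2)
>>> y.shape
(17,)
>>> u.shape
(17, 23)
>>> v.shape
(3, 17)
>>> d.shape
(17, 17)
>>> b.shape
(3, 3)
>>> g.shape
(17, 2)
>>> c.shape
(3, 17)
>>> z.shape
(3, 17)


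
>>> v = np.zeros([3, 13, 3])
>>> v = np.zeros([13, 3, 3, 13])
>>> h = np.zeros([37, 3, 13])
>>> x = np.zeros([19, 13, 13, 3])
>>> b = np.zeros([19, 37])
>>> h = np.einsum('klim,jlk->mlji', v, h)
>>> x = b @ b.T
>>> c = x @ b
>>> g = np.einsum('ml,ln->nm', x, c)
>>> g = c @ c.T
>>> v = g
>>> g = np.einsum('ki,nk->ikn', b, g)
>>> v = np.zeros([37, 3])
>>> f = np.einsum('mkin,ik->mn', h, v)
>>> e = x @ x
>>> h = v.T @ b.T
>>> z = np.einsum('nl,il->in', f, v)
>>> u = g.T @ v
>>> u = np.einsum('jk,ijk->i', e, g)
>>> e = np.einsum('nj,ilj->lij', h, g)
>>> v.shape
(37, 3)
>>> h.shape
(3, 19)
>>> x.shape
(19, 19)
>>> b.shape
(19, 37)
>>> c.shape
(19, 37)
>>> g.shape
(37, 19, 19)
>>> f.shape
(13, 3)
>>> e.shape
(19, 37, 19)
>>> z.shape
(37, 13)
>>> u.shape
(37,)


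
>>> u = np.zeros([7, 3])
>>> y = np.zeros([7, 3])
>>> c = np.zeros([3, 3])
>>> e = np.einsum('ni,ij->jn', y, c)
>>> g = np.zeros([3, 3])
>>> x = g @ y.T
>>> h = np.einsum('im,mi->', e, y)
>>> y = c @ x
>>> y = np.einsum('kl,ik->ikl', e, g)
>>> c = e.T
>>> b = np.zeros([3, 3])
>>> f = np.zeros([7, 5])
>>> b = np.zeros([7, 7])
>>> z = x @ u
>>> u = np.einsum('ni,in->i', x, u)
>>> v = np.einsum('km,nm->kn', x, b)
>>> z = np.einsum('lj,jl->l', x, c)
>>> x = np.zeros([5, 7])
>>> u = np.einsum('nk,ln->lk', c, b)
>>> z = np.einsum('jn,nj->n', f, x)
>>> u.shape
(7, 3)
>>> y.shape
(3, 3, 7)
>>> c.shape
(7, 3)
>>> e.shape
(3, 7)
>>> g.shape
(3, 3)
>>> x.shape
(5, 7)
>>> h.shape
()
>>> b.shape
(7, 7)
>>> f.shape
(7, 5)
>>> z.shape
(5,)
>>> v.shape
(3, 7)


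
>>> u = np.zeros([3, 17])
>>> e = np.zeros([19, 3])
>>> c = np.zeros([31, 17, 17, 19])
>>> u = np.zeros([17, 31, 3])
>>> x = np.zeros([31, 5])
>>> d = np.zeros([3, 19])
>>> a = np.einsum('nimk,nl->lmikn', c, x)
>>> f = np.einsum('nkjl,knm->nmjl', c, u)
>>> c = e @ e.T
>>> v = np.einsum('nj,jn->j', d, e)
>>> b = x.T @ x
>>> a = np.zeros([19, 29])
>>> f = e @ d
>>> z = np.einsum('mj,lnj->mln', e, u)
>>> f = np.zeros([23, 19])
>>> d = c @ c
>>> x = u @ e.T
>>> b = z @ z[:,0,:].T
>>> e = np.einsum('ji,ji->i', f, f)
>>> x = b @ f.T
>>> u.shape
(17, 31, 3)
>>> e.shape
(19,)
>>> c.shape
(19, 19)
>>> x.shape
(19, 17, 23)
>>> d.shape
(19, 19)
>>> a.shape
(19, 29)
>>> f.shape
(23, 19)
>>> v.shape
(19,)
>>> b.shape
(19, 17, 19)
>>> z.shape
(19, 17, 31)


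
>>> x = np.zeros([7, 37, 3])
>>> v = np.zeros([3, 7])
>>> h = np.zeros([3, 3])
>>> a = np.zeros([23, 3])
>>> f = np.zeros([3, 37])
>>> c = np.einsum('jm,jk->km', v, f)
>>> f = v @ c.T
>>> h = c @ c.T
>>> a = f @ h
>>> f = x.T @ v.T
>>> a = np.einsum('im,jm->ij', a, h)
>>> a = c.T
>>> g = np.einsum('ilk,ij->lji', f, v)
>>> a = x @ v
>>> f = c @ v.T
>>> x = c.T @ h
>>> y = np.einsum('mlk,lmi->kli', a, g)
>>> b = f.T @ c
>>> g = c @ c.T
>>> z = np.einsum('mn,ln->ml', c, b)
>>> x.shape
(7, 37)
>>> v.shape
(3, 7)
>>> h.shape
(37, 37)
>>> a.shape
(7, 37, 7)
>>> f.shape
(37, 3)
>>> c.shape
(37, 7)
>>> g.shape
(37, 37)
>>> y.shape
(7, 37, 3)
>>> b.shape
(3, 7)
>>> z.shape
(37, 3)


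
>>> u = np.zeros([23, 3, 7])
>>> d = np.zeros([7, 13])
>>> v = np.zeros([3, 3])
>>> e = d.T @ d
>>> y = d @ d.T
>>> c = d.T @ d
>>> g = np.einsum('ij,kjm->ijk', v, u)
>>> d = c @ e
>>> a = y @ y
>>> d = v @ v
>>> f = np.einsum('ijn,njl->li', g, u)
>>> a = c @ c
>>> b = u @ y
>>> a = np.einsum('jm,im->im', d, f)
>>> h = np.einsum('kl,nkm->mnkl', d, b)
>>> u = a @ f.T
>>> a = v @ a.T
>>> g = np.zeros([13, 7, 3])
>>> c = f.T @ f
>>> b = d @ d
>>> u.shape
(7, 7)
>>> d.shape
(3, 3)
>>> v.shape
(3, 3)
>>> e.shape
(13, 13)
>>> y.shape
(7, 7)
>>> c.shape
(3, 3)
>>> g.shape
(13, 7, 3)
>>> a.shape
(3, 7)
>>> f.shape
(7, 3)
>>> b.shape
(3, 3)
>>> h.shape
(7, 23, 3, 3)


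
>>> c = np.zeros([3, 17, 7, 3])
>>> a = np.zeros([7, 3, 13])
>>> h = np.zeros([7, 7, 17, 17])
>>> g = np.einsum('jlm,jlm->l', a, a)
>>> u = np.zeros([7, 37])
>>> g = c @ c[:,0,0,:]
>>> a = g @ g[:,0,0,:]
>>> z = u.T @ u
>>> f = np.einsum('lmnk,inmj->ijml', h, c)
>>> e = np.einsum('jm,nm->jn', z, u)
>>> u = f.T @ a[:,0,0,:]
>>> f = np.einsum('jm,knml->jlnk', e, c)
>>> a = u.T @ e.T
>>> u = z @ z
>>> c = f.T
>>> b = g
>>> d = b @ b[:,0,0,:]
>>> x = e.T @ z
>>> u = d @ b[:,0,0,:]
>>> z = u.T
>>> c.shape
(3, 17, 3, 37)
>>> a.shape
(3, 3, 7, 37)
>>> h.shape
(7, 7, 17, 17)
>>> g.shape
(3, 17, 7, 3)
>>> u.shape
(3, 17, 7, 3)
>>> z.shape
(3, 7, 17, 3)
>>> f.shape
(37, 3, 17, 3)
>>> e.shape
(37, 7)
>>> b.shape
(3, 17, 7, 3)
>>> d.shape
(3, 17, 7, 3)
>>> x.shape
(7, 37)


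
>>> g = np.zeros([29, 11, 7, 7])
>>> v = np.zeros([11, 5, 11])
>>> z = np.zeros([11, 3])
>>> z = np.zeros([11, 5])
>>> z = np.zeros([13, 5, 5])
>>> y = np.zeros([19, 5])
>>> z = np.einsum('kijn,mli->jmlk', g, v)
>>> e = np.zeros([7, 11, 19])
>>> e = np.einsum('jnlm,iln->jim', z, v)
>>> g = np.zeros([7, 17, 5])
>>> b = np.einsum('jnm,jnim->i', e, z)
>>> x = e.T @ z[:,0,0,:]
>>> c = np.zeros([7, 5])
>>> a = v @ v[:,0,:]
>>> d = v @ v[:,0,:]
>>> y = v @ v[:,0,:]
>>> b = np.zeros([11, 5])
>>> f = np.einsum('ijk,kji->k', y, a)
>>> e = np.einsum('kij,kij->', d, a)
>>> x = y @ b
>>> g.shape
(7, 17, 5)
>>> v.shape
(11, 5, 11)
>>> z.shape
(7, 11, 5, 29)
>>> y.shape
(11, 5, 11)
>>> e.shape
()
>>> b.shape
(11, 5)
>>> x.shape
(11, 5, 5)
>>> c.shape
(7, 5)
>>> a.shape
(11, 5, 11)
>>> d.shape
(11, 5, 11)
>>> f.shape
(11,)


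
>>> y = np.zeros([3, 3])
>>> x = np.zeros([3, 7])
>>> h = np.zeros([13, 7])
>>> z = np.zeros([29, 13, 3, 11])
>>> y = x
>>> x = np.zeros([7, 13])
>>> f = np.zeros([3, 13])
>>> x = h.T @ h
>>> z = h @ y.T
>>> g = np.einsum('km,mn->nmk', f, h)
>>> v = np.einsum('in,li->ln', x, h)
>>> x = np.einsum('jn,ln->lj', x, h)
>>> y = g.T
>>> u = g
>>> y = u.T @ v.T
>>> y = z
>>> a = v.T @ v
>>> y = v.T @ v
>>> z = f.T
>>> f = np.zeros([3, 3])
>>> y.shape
(7, 7)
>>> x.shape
(13, 7)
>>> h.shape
(13, 7)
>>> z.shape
(13, 3)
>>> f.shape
(3, 3)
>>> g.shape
(7, 13, 3)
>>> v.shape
(13, 7)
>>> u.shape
(7, 13, 3)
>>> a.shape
(7, 7)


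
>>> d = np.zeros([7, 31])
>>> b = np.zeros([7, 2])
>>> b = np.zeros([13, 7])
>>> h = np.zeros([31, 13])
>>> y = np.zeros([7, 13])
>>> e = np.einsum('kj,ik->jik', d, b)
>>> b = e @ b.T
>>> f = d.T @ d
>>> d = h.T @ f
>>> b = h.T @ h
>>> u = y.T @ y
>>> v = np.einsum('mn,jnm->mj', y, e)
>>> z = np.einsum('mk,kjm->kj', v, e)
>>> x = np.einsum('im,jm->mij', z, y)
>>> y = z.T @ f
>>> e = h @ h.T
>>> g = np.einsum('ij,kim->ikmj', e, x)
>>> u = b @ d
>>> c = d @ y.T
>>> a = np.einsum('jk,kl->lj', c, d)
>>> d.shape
(13, 31)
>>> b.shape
(13, 13)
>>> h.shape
(31, 13)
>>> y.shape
(13, 31)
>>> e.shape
(31, 31)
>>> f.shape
(31, 31)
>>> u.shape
(13, 31)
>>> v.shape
(7, 31)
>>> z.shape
(31, 13)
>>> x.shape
(13, 31, 7)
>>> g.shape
(31, 13, 7, 31)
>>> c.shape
(13, 13)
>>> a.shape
(31, 13)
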